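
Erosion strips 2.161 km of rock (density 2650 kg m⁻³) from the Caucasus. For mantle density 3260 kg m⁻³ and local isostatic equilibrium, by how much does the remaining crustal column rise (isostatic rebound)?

Unloading: uplift u = e ρ_c/ρ_m = 2.161 km × 2650/3260 = 1.76 km.

1.76 km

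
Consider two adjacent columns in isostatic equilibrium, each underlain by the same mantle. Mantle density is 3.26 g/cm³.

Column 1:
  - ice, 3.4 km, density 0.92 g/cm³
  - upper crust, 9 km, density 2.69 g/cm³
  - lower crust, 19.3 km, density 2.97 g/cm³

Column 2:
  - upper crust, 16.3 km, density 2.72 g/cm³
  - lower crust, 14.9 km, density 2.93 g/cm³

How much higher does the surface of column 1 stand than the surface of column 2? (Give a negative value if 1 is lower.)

1.52 km

For any compensation level in the mantle, the mantle terms cancel and isostasy reduces to e = (Σt_1 − Σt_2) − (Σ(ρt)_1 − Σ(ρt)_2) / ρ_m.
Σt_1 = 31.7 km; Σt_2 = 31.2 km; Σ(ρt)_1 = 84.659; Σ(ρt)_2 = 87.993 (in km·g/cm³).
e = (31.7 − 31.2) − (84.659 − 87.993) / 3.26 = 1.52 km.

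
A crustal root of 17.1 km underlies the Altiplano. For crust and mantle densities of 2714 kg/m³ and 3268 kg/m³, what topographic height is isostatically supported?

3.49 km

By Archimedes' principle applied to the lithosphere: ρ_c h = (ρ_m − ρ_c) r.
h = r (ρ_m − ρ_c) / ρ_c = 17.1 km × (3268 − 2714) / 2714 = 3.49 km.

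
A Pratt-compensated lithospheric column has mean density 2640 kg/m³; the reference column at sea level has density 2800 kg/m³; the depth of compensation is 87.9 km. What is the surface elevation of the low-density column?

ρ_ref D = ρ (D + h) → h = D (ρ_ref − ρ)/ρ.
h = 87.9 km × (2800 − 2640)/2640 = 5.33 km.

5.33 km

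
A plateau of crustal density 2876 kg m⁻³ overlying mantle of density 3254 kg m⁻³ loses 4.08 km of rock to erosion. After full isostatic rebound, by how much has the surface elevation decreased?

Rebound u = e ρ_c/ρ_m = 4.08 km × 2876/3254 = 3.606 km.
Net surface drop = e − u = 4.08 km − 3.606 km = e (ρ_m − ρ_c)/ρ_m = 0.474 km.

0.474 km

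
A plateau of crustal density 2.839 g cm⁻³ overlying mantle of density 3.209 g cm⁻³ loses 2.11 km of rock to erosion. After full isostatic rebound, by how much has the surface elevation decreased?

Rebound u = e ρ_c/ρ_m = 2.11 km × 2.839/3.209 = 1.867 km.
Net surface drop = e − u = 2.11 km − 1.867 km = e (ρ_m − ρ_c)/ρ_m = 0.243 km.

0.243 km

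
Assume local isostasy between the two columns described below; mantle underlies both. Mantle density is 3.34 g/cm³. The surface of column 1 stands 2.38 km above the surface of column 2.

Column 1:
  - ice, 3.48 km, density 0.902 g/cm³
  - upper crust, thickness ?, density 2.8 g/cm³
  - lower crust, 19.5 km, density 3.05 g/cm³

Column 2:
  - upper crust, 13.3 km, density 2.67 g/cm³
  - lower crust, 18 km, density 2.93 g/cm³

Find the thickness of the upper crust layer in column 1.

Take the compensation level at the base of the deeper column (depth z_c below the surface of column 1) and equate Σ ρ_i t_i down to z_c; mantle fills any gap and the z_c terms cancel.
Column 1: 3.48×0.902 + x×2.8 + 19.5×3.05 + (z_c − 22.98 − x)×3.34
Column 2: 2.38×0 + 13.3×2.67 + 18×2.93 + (z_c − 2.38 − 31.3)×3.34
The z_c×3.34 term appears on both sides and cancels. Collect the known terms of each column as K = Σ(ρt)_known − 3.34 × (depth of known layers): K_1 = 62.61396 − 3.34×22.98 = −14.13924; K_2 = 88.251 − 3.34×(2.38 + 31.3) = −24.2402.
Balance: K_1 − x×(3.34 − 2.8) = K_2, so x = (K_1 − K_2)/(3.34 − 2.8) = 10.101/0.54 = 18.7 km.

18.7 km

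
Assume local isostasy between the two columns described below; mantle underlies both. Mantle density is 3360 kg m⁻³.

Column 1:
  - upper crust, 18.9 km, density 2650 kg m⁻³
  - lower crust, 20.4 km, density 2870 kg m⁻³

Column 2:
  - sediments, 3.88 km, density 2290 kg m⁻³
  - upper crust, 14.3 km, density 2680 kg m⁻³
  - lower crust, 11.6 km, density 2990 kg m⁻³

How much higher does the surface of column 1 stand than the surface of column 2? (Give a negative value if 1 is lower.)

For any compensation level in the mantle, the mantle terms cancel and isostasy reduces to e = (Σt_1 − Σt_2) − (Σ(ρt)_1 − Σ(ρt)_2) / ρ_m.
Σt_1 = 39.3 km; Σt_2 = 29.78 km; Σ(ρt)_1 = 108633; Σ(ρt)_2 = 81893.2 (in km·kg m⁻³).
e = (39.3 − 29.78) − (108633 − 81893.2) / 3360 = 1.56 km.

1.56 km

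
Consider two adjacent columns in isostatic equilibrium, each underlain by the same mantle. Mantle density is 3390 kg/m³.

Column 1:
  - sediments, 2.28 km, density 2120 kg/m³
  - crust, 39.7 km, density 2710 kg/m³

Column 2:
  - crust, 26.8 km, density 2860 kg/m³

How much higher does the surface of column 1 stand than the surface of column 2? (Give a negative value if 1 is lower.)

4.63 km

For any compensation level in the mantle, the mantle terms cancel and isostasy reduces to e = (Σt_1 − Σt_2) − (Σ(ρt)_1 − Σ(ρt)_2) / ρ_m.
Σt_1 = 41.98 km; Σt_2 = 26.8 km; Σ(ρt)_1 = 112420.6; Σ(ρt)_2 = 76648 (in km·kg/m³).
e = (41.98 − 26.8) − (112420.6 − 76648) / 3390 = 4.63 km.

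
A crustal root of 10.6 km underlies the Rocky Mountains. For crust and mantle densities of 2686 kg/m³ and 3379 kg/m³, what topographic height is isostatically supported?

2.73 km

By Archimedes' principle applied to the lithosphere: ρ_c h = (ρ_m − ρ_c) r.
h = r (ρ_m − ρ_c) / ρ_c = 10.6 km × (3379 − 2686) / 2686 = 2.73 km.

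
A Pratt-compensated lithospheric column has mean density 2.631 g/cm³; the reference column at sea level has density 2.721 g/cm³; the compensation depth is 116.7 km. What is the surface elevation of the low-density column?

ρ_ref D = ρ (D + h) → h = D (ρ_ref − ρ)/ρ.
h = 116.7 km × (2.721 − 2.631)/2.631 = 3.99 km.

3.99 km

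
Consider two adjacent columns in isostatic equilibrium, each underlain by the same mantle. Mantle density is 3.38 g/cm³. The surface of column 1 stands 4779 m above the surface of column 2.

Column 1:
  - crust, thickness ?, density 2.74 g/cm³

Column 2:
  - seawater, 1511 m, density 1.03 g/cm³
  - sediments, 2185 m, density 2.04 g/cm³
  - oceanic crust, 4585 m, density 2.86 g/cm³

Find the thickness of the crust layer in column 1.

Take the compensation level at the base of the deeper column (depth z_c below the surface of column 1) and equate Σ ρ_i t_i down to z_c; mantle fills any gap and the z_c terms cancel.
Column 1: x×2.74 + (z_c − 0 − x)×3.38
Column 2: 4779×0 + 1511×1.03 + 2185×2.04 + 4585×2.86 + (z_c − 4779 − 8281)×3.38
The z_c×3.38 term appears on both sides and cancels. Collect the known terms of each column as K = Σ(ρt)_known − 3.38 × (depth of known layers): K_1 = 0 − 3.38×0 = 0; K_2 = 19126.83 − 3.38×(4779 + 8281) = −25015.97.
Balance: K_1 − x×(3.38 − 2.74) = K_2, so x = (K_1 − K_2)/(3.38 − 2.74) = 25016/0.64 = 39100 m.

39100 m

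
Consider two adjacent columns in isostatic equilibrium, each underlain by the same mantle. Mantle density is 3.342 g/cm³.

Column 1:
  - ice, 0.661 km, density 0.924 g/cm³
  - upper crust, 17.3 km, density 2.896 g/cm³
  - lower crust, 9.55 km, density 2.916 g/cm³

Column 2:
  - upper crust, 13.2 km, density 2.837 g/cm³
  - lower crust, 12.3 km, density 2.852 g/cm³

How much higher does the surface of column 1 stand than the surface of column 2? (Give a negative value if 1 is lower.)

For any compensation level in the mantle, the mantle terms cancel and isostasy reduces to e = (Σt_1 − Σt_2) − (Σ(ρt)_1 − Σ(ρt)_2) / ρ_m.
Σt_1 = 27.511 km; Σt_2 = 25.5 km; Σ(ρt)_1 = 78.559364; Σ(ρt)_2 = 72.528 (in km·g/cm³).
e = (27.511 − 25.5) − (78.559364 − 72.528) / 3.342 = 0.206 km.

0.206 km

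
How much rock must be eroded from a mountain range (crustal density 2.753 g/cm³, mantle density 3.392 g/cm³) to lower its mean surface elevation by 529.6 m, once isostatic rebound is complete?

2810 m

Net drop Δ = e − u = e − e ρ_c/ρ_m = e (ρ_m − ρ_c)/ρ_m.
e = Δ ρ_m/(ρ_m − ρ_c) = 529.6 m × 3.392/0.639 = 2810 m.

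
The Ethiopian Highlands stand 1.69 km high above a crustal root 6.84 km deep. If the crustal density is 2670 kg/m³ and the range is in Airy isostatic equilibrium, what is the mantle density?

Airy balance: ρ_c h = (ρ_m − ρ_c) r → ρ_m = ρ_c (1 + h/r).
ρ_m = 2670 × (1 + 1.69 km/6.84 km) = 3330 kg/m³.

3330 kg/m³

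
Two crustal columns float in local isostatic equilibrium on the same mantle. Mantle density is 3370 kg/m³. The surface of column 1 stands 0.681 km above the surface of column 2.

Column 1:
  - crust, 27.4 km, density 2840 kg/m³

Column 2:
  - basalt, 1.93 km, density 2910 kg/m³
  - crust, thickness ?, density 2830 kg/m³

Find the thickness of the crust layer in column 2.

21 km

Take the compensation level at the base of the deeper column (depth z_c below the surface of column 1) and equate Σ ρ_i t_i down to z_c; mantle fills any gap and the z_c terms cancel.
Column 1: 27.4×2840 + (z_c − 27.4)×3370
Column 2: 0.681×0 + 1.93×2910 + x×2830 + (z_c − 0.681 − 1.93 − x)×3370
The z_c×3370 term appears on both sides and cancels. Collect the known terms of each column as K = Σ(ρt)_known − 3370 × (depth of known layers): K_1 = 77816 − 3370×27.4 = −14522; K_2 = 5616.3 − 3370×(0.681 + 1.93) = −3182.77.
Balance: K_1 = K_2 − x×(3370 − 2830), so x = (K_2 − K_1)/(3370 − 2830) = 11339.2/540 = 21 km.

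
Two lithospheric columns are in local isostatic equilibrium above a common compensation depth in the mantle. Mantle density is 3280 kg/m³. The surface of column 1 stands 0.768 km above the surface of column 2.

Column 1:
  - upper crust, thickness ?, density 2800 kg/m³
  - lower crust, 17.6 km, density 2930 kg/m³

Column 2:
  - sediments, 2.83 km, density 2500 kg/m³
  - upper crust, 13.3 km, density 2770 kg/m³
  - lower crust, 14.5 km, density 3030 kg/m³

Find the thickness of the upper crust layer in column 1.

Take the compensation level at the base of the deeper column (depth z_c below the surface of column 1) and equate Σ ρ_i t_i down to z_c; mantle fills any gap and the z_c terms cancel.
Column 1: x×2800 + 17.6×2930 + (z_c − 17.6 − x)×3280
Column 2: 0.768×0 + 2.83×2500 + 13.3×2770 + 14.5×3030 + (z_c − 0.768 − 30.63)×3280
The z_c×3280 term appears on both sides and cancels. Collect the known terms of each column as K = Σ(ρt)_known − 3280 × (depth of known layers): K_1 = 51568 − 3280×17.6 = −6160; K_2 = 87851 − 3280×(0.768 + 30.63) = −15134.44.
Balance: K_1 − x×(3280 − 2800) = K_2, so x = (K_1 − K_2)/(3280 − 2800) = 8974.44/480 = 18.7 km.

18.7 km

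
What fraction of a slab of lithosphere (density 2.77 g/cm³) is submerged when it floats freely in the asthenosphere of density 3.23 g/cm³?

85.8%

Submerged fraction = ρ_obj/ρ_fluid = 2.77/3.23 = 85.8%.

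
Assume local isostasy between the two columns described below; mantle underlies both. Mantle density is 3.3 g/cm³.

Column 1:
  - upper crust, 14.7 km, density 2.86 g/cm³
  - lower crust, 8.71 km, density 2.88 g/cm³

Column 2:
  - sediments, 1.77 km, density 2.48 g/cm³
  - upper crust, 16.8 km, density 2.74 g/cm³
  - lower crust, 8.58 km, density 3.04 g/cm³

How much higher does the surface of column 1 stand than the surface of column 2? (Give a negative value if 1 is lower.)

−0.898 km

For any compensation level in the mantle, the mantle terms cancel and isostasy reduces to e = (Σt_1 − Σt_2) − (Σ(ρt)_1 − Σ(ρt)_2) / ρ_m.
Σt_1 = 23.41 km; Σt_2 = 27.15 km; Σ(ρt)_1 = 67.1268; Σ(ρt)_2 = 76.5048 (in km·g/cm³).
e = (23.41 − 27.15) − (67.1268 − 76.5048) / 3.3 = −0.898 km.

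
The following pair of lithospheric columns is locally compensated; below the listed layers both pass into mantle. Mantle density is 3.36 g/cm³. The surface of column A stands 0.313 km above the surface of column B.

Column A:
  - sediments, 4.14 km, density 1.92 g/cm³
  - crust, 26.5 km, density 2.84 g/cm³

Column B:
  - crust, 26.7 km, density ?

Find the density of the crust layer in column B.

2.66 g/cm³

Take the compensation level at the base of the deeper column (depth z_c below the surface of column A) and equate Σ ρ_i t_i down to z_c; mantle fills any gap and the z_c terms cancel.
Column A: 4.14×1.92 + 26.5×2.84 + (z_c − 30.64)×3.36
Column B: 0.313×0 + 26.7×ρ + (z_c − 0.313 − 26.7)×3.36
The z_c×3.36 term appears on both sides and cancels. Collect the known terms of each column as K = Σ(ρt)_known − 3.36 × (depth of known layers): K_A = 83.2088 − 3.36×30.64 = −19.7416; K_B = 0 − 3.36×(0.313 + 26.7) = −90.76368.
Balance: K_A = K_B + 26.7×ρ, so ρ = (K_A − K_B)/26.7 = 71.0221/26.7 = 2.66 g/cm³.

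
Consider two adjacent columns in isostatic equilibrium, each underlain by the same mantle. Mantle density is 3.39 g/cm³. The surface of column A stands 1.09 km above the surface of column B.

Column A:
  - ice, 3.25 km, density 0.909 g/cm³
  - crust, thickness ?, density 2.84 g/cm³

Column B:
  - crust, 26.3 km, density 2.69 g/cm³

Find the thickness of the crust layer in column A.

25.5 km

Take the compensation level at the base of the deeper column (depth z_c below the surface of column A) and equate Σ ρ_i t_i down to z_c; mantle fills any gap and the z_c terms cancel.
Column A: 3.25×0.909 + x×2.84 + (z_c − 3.25 − x)×3.39
Column B: 1.09×0 + 26.3×2.69 + (z_c − 1.09 − 26.3)×3.39
The z_c×3.39 term appears on both sides and cancels. Collect the known terms of each column as K = Σ(ρt)_known − 3.39 × (depth of known layers): K_A = 2.95425 − 3.39×3.25 = −8.06325; K_B = 70.747 − 3.39×(1.09 + 26.3) = −22.1051.
Balance: K_A − x×(3.39 − 2.84) = K_B, so x = (K_A − K_B)/(3.39 − 2.84) = 14.0419/0.55 = 25.5 km.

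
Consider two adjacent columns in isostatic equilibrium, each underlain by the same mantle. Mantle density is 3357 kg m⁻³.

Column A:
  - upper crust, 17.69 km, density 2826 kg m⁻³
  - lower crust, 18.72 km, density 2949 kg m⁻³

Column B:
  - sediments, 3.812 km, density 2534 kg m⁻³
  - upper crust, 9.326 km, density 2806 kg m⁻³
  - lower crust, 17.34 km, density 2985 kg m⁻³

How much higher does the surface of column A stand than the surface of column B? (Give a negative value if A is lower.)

For any compensation level in the mantle, the mantle terms cancel and isostasy reduces to e = (Σt_A − Σt_B) − (Σ(ρt)_A − Σ(ρt)_B) / ρ_m.
Σt_A = 36.41 km; Σt_B = 30.478 km; Σ(ρt)_A = 105197.22; Σ(ρt)_B = 87588.264 (in km·kg m⁻³).
e = (36.41 − 30.478) − (105197.22 − 87588.264) / 3357 = 0.687 km.

0.687 km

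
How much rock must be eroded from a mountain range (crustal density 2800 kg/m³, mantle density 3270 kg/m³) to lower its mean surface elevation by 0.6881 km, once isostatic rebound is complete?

4.79 km

Net drop Δ = e − u = e − e ρ_c/ρ_m = e (ρ_m − ρ_c)/ρ_m.
e = Δ ρ_m/(ρ_m − ρ_c) = 0.6881 km × 3270/470 = 4.79 km.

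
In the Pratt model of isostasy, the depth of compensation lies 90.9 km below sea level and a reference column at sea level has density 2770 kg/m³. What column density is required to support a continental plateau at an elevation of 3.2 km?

Pratt balance: ρ_ref D = ρ (D + h).
ρ = ρ_ref D/(D + h) = 2770 × 90.9 km/(90.9 km + 3.2 km) = 2680 kg/m³.

2680 kg/m³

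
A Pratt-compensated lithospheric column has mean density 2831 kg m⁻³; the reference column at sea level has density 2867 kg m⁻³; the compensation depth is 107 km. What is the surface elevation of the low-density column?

1.36 km

ρ_ref D = ρ (D + h) → h = D (ρ_ref − ρ)/ρ.
h = 107 km × (2867 − 2831)/2831 = 1.36 km.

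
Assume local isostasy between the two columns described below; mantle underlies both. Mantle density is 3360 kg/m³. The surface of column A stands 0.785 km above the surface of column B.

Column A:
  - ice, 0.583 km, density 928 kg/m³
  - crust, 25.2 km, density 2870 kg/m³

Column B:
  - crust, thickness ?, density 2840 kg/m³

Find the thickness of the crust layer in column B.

21.4 km

Take the compensation level at the base of the deeper column (depth z_c below the surface of column A) and equate Σ ρ_i t_i down to z_c; mantle fills any gap and the z_c terms cancel.
Column A: 0.583×928 + 25.2×2870 + (z_c − 25.783)×3360
Column B: 0.785×0 + x×2840 + (z_c − 0.785 − 0 − x)×3360
The z_c×3360 term appears on both sides and cancels. Collect the known terms of each column as K = Σ(ρt)_known − 3360 × (depth of known layers): K_A = 72865.024 − 3360×25.783 = −13765.856; K_B = 0 − 3360×(0.785 + 0) = −2637.6.
Balance: K_A = K_B − x×(3360 − 2840), so x = (K_B − K_A)/(3360 − 2840) = 11128.3/520 = 21.4 km.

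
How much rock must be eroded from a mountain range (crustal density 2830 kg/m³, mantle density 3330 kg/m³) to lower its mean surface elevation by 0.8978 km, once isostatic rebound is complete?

Net drop Δ = e − u = e − e ρ_c/ρ_m = e (ρ_m − ρ_c)/ρ_m.
e = Δ ρ_m/(ρ_m − ρ_c) = 0.8978 km × 3330/500 = 5.98 km.

5.98 km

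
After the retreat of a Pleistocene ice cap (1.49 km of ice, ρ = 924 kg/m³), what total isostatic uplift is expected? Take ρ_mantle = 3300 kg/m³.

0.417 km

Removing the load lets mantle flow back in; uplift u satisfies ρ_ice t = ρ_m u.
u = t ρ_ice/ρ_m = 1.49 km × 924/3300 = 0.417 km.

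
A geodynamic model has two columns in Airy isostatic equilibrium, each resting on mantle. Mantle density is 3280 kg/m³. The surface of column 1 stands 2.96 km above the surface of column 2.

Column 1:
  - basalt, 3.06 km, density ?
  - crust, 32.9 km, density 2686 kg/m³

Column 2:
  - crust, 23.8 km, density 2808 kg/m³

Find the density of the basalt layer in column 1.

2820 kg/m³

Take the compensation level at the base of the deeper column (depth z_c below the surface of column 1) and equate Σ ρ_i t_i down to z_c; mantle fills any gap and the z_c terms cancel.
Column 1: 3.06×ρ + 32.9×2686 + (z_c − 35.96)×3280
Column 2: 2.96×0 + 23.8×2808 + (z_c − 2.96 − 23.8)×3280
The z_c×3280 term appears on both sides and cancels. Collect the known terms of each column as K = Σ(ρt)_known − 3280 × (depth of known layers): K_1 = 88369.4 − 3280×35.96 = −29579.4; K_2 = 66830.4 − 3280×(2.96 + 23.8) = −20942.4.
Balance: K_1 + 3.06×ρ = K_2, so ρ = (K_2 − K_1)/3.06 = 8637/3.06 = 2820 kg/m³.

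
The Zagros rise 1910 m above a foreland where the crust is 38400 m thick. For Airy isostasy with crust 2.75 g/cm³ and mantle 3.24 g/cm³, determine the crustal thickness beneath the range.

51000 m

Root depth r = h ρ_c / (ρ_m − ρ_c) = 1910 m × 2.75 / 0.49 = 10720 m.
Total thickness = T + h + r = 38400 m + 1910 m + 10720 m = 51000 m.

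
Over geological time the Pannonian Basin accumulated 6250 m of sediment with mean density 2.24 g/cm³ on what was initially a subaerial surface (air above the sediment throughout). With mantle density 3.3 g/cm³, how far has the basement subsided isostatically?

Subaerial load: s = t ρ_sed / ρ_m = 6250 m × 2.24/3.3 = 4240 m.

4240 m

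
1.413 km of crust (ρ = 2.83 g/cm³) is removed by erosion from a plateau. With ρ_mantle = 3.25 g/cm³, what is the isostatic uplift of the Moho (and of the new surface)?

Unloading: uplift u = e ρ_c/ρ_m = 1.413 km × 2.83/3.25 = 1.23 km.

1.23 km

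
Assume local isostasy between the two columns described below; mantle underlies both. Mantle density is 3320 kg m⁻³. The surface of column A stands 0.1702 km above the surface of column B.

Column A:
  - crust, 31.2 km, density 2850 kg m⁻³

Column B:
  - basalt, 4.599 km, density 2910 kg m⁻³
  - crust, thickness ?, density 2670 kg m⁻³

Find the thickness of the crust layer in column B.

Take the compensation level at the base of the deeper column (depth z_c below the surface of column A) and equate Σ ρ_i t_i down to z_c; mantle fills any gap and the z_c terms cancel.
Column A: 31.2×2850 + (z_c − 31.2)×3320
Column B: 0.1702×0 + 4.599×2910 + x×2670 + (z_c − 0.1702 − 4.599 − x)×3320
The z_c×3320 term appears on both sides and cancels. Collect the known terms of each column as K = Σ(ρt)_known − 3320 × (depth of known layers): K_A = 88920 − 3320×31.2 = −14664; K_B = 13383.09 − 3320×(0.1702 + 4.599) = −2450.654.
Balance: K_A = K_B − x×(3320 − 2670), so x = (K_B − K_A)/(3320 − 2670) = 12213.3/650 = 18.8 km.

18.8 km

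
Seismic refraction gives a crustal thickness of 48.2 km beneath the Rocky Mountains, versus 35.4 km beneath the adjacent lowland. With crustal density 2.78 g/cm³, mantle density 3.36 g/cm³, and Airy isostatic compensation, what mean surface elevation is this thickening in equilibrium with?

Excess crust Δ = 48.2 km − 35.4 km = 12.8 km, split between elevation h and root r with h + r = Δ.
Airy balance ρ_c h = (ρ_m − ρ_c) r gives r = h ρ_c/(ρ_m − ρ_c), so h (1 + ρ_c/(ρ_m − ρ_c)) = Δ, i.e. h = Δ (ρ_m − ρ_c)/ρ_m.
h = 12.8 km × 0.58/3.36 = 2.21 km.

2.21 km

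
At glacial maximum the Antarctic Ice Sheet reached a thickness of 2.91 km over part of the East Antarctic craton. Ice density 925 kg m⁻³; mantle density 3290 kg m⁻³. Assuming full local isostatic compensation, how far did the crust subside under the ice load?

By Archimedes' principle applied to the lithosphere: the ice load ρ_ice t is balanced by mantle displaced below, ρ_m s.
s = t ρ_ice / ρ_m = 2.91 km × 925/3290 = 0.818 km.

0.818 km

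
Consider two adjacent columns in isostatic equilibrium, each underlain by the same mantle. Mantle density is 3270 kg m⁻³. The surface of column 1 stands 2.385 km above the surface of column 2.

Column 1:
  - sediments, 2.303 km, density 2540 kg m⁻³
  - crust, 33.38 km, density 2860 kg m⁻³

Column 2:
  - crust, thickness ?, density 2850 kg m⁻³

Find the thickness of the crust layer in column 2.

Take the compensation level at the base of the deeper column (depth z_c below the surface of column 1) and equate Σ ρ_i t_i down to z_c; mantle fills any gap and the z_c terms cancel.
Column 1: 2.303×2540 + 33.38×2860 + (z_c − 35.683)×3270
Column 2: 2.385×0 + x×2850 + (z_c − 2.385 − 0 − x)×3270
The z_c×3270 term appears on both sides and cancels. Collect the known terms of each column as K = Σ(ρt)_known − 3270 × (depth of known layers): K_1 = 101316.42 − 3270×35.683 = −15366.99; K_2 = 0 − 3270×(2.385 + 0) = −7798.95.
Balance: K_1 = K_2 − x×(3270 − 2850), so x = (K_2 − K_1)/(3270 − 2850) = 7568.04/420 = 18 km.

18 km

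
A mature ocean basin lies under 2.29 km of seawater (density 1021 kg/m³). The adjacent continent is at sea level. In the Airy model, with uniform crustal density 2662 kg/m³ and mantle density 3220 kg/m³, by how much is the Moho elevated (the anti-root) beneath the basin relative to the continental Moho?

6.73 km

By Archimedes' principle applied to the lithosphere: replacing crust with seawater at the top is compensated by replacing crust with mantle at the base: d (ρ_c − ρ_w) = a (ρ_m − ρ_c).
a = d (ρ_c − ρ_w)/(ρ_m − ρ_c) = 2.29 km × 1641/558 = 6.73 km.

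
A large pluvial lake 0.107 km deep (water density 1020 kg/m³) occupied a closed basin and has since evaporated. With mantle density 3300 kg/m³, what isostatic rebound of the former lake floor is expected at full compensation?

0.0331 km

u = d ρ_w/ρ_m = 0.107 km × 1020/3300 = 0.0331 km.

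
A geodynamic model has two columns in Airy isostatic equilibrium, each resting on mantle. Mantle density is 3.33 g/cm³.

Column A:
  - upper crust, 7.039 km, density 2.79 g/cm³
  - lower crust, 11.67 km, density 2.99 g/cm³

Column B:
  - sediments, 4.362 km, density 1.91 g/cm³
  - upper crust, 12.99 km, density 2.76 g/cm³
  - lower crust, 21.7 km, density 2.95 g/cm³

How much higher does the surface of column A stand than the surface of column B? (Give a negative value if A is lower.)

−4.23 km

For any compensation level in the mantle, the mantle terms cancel and isostasy reduces to e = (Σt_A − Σt_B) − (Σ(ρt)_A − Σ(ρt)_B) / ρ_m.
Σt_A = 18.709 km; Σt_B = 39.052 km; Σ(ρt)_A = 54.53211; Σ(ρt)_B = 108.19882 (in km·g/cm³).
e = (18.709 − 39.052) − (54.53211 − 108.19882) / 3.33 = −4.23 km.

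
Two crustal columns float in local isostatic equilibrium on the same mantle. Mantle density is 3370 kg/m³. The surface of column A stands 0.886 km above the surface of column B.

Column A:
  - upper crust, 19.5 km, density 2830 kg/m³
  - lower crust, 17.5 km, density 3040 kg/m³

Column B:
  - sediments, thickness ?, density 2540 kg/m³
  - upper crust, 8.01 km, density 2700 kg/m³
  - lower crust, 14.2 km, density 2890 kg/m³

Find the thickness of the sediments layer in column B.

1.37 km

Take the compensation level at the base of the deeper column (depth z_c below the surface of column A) and equate Σ ρ_i t_i down to z_c; mantle fills any gap and the z_c terms cancel.
Column A: 19.5×2830 + 17.5×3040 + (z_c − 37)×3370
Column B: 0.886×0 + x×2540 + 8.01×2700 + 14.2×2890 + (z_c − 0.886 − 22.21 − x)×3370
The z_c×3370 term appears on both sides and cancels. Collect the known terms of each column as K = Σ(ρt)_known − 3370 × (depth of known layers): K_A = 108385 − 3370×37 = −16305; K_B = 62665 − 3370×(0.886 + 22.21) = −15168.52.
Balance: K_A = K_B − x×(3370 − 2540), so x = (K_B − K_A)/(3370 − 2540) = 1136.48/830 = 1.37 km.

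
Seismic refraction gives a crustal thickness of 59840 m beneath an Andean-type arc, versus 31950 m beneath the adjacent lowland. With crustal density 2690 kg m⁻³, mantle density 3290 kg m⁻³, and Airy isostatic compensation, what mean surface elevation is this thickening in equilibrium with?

Excess crust Δ = 59840 m − 31950 m = 27890 m, split between elevation h and root r with h + r = Δ.
Airy balance ρ_c h = (ρ_m − ρ_c) r gives r = h ρ_c/(ρ_m − ρ_c), so h (1 + ρ_c/(ρ_m − ρ_c)) = Δ, i.e. h = Δ (ρ_m − ρ_c)/ρ_m.
h = 27890 m × 600/3290 = 5090 m.

5090 m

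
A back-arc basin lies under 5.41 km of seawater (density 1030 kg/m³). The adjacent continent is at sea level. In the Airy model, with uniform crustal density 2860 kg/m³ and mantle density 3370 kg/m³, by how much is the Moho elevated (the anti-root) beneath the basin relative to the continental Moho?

19.4 km

For local isostatic compensation: replacing crust with seawater at the top is compensated by replacing crust with mantle at the base: d (ρ_c − ρ_w) = a (ρ_m − ρ_c).
a = d (ρ_c − ρ_w)/(ρ_m − ρ_c) = 5.41 km × 1830/510 = 19.4 km.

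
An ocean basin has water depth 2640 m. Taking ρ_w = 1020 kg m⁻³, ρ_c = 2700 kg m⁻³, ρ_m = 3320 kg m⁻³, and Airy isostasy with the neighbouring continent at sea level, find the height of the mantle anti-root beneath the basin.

7150 m

In Airy isostatic equilibrium: replacing crust with seawater at the top is compensated by replacing crust with mantle at the base: d (ρ_c − ρ_w) = a (ρ_m − ρ_c).
a = d (ρ_c − ρ_w)/(ρ_m − ρ_c) = 2640 m × 1680/620 = 7150 m.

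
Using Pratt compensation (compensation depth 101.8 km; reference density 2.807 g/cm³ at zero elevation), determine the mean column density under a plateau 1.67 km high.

2.76 g/cm³

Pratt balance: ρ_ref D = ρ (D + h).
ρ = ρ_ref D/(D + h) = 2.807 × 101.8 km/(101.8 km + 1.67 km) = 2.76 g/cm³.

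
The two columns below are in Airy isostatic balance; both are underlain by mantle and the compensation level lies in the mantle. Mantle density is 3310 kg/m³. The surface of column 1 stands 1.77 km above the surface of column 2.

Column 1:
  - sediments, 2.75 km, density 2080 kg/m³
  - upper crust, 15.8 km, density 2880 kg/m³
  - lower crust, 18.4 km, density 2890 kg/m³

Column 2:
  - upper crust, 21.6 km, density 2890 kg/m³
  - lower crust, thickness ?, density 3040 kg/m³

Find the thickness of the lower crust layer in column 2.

Take the compensation level at the base of the deeper column (depth z_c below the surface of column 1) and equate Σ ρ_i t_i down to z_c; mantle fills any gap and the z_c terms cancel.
Column 1: 2.75×2080 + 15.8×2880 + 18.4×2890 + (z_c − 36.95)×3310
Column 2: 1.77×0 + 21.6×2890 + x×3040 + (z_c − 1.77 − 21.6 − x)×3310
The z_c×3310 term appears on both sides and cancels. Collect the known terms of each column as K = Σ(ρt)_known − 3310 × (depth of known layers): K_1 = 104400 − 3310×36.95 = −17904.5; K_2 = 62424 − 3310×(1.77 + 21.6) = −14930.7.
Balance: K_1 = K_2 − x×(3310 − 3040), so x = (K_2 − K_1)/(3310 − 3040) = 2973.8/270 = 11 km.

11 km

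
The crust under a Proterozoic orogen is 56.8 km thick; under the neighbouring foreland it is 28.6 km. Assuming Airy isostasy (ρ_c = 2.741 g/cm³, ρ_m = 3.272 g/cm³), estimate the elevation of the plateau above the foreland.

Excess crust Δ = 56.8 km − 28.6 km = 28.2 km, split between elevation h and root r with h + r = Δ.
Airy balance ρ_c h = (ρ_m − ρ_c) r gives r = h ρ_c/(ρ_m − ρ_c), so h (1 + ρ_c/(ρ_m − ρ_c)) = Δ, i.e. h = Δ (ρ_m − ρ_c)/ρ_m.
h = 28.2 km × 0.531/3.272 = 4.58 km.

4.58 km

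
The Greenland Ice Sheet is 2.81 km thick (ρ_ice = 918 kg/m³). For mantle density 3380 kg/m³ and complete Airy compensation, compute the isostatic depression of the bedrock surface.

0.763 km

Equating mass per unit area of the two columns: the ice load ρ_ice t is balanced by mantle displaced below, ρ_m s.
s = t ρ_ice / ρ_m = 2.81 km × 918/3380 = 0.763 km.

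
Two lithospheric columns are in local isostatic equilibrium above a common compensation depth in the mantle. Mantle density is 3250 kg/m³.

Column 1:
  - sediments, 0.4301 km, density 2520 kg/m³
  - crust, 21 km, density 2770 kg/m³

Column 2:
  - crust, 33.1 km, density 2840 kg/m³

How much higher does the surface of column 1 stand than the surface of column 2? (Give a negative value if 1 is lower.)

−0.978 km

For any compensation level in the mantle, the mantle terms cancel and isostasy reduces to e = (Σt_1 − Σt_2) − (Σ(ρt)_1 − Σ(ρt)_2) / ρ_m.
Σt_1 = 21.4301 km; Σt_2 = 33.1 km; Σ(ρt)_1 = 59253.852; Σ(ρt)_2 = 94004 (in km·kg/m³).
e = (21.4301 − 33.1) − (59253.852 − 94004) / 3250 = −0.978 km.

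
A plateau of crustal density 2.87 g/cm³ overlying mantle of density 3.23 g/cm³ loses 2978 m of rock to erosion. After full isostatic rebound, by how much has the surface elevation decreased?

Rebound u = e ρ_c/ρ_m = 2978 m × 2.87/3.23 = 2646 m.
Net surface drop = e − u = 2978 m − 2646 m = e (ρ_m − ρ_c)/ρ_m = 332 m.

332 m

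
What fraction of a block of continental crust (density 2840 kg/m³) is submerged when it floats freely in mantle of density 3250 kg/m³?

Submerged fraction = ρ_obj/ρ_fluid = 2840/3250 = 0.874.

0.874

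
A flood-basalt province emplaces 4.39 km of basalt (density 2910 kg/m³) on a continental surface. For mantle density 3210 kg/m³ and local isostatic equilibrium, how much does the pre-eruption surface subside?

3.98 km

Subaerial loading: s = t ρ_load / ρ_m.
s = 4.39 km × 2910/3210 = 3.98 km.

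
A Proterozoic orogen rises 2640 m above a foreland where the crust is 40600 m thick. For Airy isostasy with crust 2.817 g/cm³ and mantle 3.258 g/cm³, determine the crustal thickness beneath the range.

60100 m

Root depth r = h ρ_c / (ρ_m − ρ_c) = 2640 m × 2.817 / 0.441 = 16860 m.
Total thickness = T + h + r = 40600 m + 2640 m + 16860 m = 60100 m.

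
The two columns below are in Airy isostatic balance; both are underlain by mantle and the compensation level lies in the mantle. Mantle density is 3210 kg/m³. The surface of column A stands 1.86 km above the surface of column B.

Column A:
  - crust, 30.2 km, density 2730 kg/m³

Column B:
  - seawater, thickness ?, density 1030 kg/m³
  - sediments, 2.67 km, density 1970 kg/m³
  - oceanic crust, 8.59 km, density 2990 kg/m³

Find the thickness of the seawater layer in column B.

1.53 km

Take the compensation level at the base of the deeper column (depth z_c below the surface of column A) and equate Σ ρ_i t_i down to z_c; mantle fills any gap and the z_c terms cancel.
Column A: 30.2×2730 + (z_c − 30.2)×3210
Column B: 1.86×0 + x×1030 + 2.67×1970 + 8.59×2990 + (z_c − 1.86 − 11.26 − x)×3210
The z_c×3210 term appears on both sides and cancels. Collect the known terms of each column as K = Σ(ρt)_known − 3210 × (depth of known layers): K_A = 82446 − 3210×30.2 = −14496; K_B = 30944 − 3210×(1.86 + 11.26) = −11171.2.
Balance: K_A = K_B − x×(3210 − 1030), so x = (K_B − K_A)/(3210 − 1030) = 3324.8/2180 = 1.53 km.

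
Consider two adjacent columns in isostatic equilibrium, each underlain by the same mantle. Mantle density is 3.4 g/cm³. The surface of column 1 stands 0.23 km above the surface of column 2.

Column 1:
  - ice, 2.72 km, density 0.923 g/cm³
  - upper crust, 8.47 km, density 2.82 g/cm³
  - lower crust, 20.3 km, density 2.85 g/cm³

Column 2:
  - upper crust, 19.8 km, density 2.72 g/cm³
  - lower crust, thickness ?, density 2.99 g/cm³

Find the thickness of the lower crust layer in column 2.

Take the compensation level at the base of the deeper column (depth z_c below the surface of column 1) and equate Σ ρ_i t_i down to z_c; mantle fills any gap and the z_c terms cancel.
Column 1: 2.72×0.923 + 8.47×2.82 + 20.3×2.85 + (z_c − 31.49)×3.4
Column 2: 0.23×0 + 19.8×2.72 + x×2.99 + (z_c − 0.23 − 19.8 − x)×3.4
The z_c×3.4 term appears on both sides and cancels. Collect the known terms of each column as K = Σ(ρt)_known − 3.4 × (depth of known layers): K_1 = 84.25096 − 3.4×31.49 = −22.81504; K_2 = 53.856 − 3.4×(0.23 + 19.8) = −14.246.
Balance: K_1 = K_2 − x×(3.4 − 2.99), so x = (K_2 − K_1)/(3.4 − 2.99) = 8.56904/0.41 = 20.9 km.

20.9 km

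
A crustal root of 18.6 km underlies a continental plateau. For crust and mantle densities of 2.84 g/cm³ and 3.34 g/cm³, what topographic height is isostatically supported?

3.27 km

For local isostatic compensation: ρ_c h = (ρ_m − ρ_c) r.
h = r (ρ_m − ρ_c) / ρ_c = 18.6 km × (3.34 − 2.84) / 2.84 = 3.27 km.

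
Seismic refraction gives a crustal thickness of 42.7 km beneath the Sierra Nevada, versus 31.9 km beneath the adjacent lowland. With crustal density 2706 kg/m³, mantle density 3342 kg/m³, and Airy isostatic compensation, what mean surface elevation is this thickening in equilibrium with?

2.06 km

Excess crust Δ = 42.7 km − 31.9 km = 10.8 km, split between elevation h and root r with h + r = Δ.
Airy balance ρ_c h = (ρ_m − ρ_c) r gives r = h ρ_c/(ρ_m − ρ_c), so h (1 + ρ_c/(ρ_m − ρ_c)) = Δ, i.e. h = Δ (ρ_m − ρ_c)/ρ_m.
h = 10.8 km × 636/3342 = 2.06 km.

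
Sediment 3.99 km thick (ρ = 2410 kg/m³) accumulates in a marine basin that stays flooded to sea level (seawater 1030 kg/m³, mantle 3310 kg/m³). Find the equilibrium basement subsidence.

2.42 km

Submarine loading: the sediment displaces seawater, and the subsidence is in turn flooded, so s (ρ_m − ρ_w) = t (ρ_sed − ρ_w).
s = 3.99 km × (2410 − 1030) / (3310 − 1030) = 2.42 km.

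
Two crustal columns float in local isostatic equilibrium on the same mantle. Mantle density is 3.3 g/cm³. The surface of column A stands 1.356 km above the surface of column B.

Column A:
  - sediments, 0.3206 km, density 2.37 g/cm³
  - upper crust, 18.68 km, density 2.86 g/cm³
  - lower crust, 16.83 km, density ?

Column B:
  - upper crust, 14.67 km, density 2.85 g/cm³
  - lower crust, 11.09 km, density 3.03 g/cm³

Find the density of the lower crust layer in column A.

2.97 g/cm³

Take the compensation level at the base of the deeper column (depth z_c below the surface of column A) and equate Σ ρ_i t_i down to z_c; mantle fills any gap and the z_c terms cancel.
Column A: 0.3206×2.37 + 18.68×2.86 + 16.83×ρ + (z_c − 35.8306)×3.3
Column B: 1.356×0 + 14.67×2.85 + 11.09×3.03 + (z_c − 1.356 − 25.76)×3.3
The z_c×3.3 term appears on both sides and cancels. Collect the known terms of each column as K = Σ(ρt)_known − 3.3 × (depth of known layers): K_A = 54.184622 − 3.3×35.8306 = −64.056358; K_B = 75.4122 − 3.3×(1.356 + 25.76) = −14.0706.
Balance: K_A + 16.83×ρ = K_B, so ρ = (K_B − K_A)/16.83 = 49.9858/16.83 = 2.97 g/cm³.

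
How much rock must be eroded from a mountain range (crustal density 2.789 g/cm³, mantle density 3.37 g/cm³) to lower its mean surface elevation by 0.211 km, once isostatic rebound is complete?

1.22 km

Net drop Δ = e − u = e − e ρ_c/ρ_m = e (ρ_m − ρ_c)/ρ_m.
e = Δ ρ_m/(ρ_m − ρ_c) = 0.211 km × 3.37/0.581 = 1.22 km.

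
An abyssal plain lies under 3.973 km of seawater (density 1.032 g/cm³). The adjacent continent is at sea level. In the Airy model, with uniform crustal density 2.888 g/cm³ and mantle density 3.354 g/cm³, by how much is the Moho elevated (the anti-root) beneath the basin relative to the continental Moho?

In Airy isostatic equilibrium: replacing crust with seawater at the top is compensated by replacing crust with mantle at the base: d (ρ_c − ρ_w) = a (ρ_m − ρ_c).
a = d (ρ_c − ρ_w)/(ρ_m − ρ_c) = 3.973 km × 1.856/0.466 = 15.8 km.

15.8 km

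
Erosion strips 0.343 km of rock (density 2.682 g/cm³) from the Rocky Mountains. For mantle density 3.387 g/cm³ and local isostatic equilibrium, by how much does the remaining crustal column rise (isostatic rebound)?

0.272 km

Unloading: uplift u = e ρ_c/ρ_m = 0.343 km × 2.682/3.387 = 0.272 km.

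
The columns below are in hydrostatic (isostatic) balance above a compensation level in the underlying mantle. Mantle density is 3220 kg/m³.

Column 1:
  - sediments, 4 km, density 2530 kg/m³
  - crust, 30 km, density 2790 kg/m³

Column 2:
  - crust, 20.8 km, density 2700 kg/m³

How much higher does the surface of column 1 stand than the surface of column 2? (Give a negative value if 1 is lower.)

1.5 km

For any compensation level in the mantle, the mantle terms cancel and isostasy reduces to e = (Σt_1 − Σt_2) − (Σ(ρt)_1 − Σ(ρt)_2) / ρ_m.
Σt_1 = 34 km; Σt_2 = 20.8 km; Σ(ρt)_1 = 93820; Σ(ρt)_2 = 56160 (in km·kg/m³).
e = (34 − 20.8) − (93820 − 56160) / 3220 = 1.5 km.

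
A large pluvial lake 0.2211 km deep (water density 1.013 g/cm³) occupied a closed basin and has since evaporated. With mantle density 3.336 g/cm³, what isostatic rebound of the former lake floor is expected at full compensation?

0.0671 km

u = d ρ_w/ρ_m = 0.2211 km × 1.013/3.336 = 0.0671 km.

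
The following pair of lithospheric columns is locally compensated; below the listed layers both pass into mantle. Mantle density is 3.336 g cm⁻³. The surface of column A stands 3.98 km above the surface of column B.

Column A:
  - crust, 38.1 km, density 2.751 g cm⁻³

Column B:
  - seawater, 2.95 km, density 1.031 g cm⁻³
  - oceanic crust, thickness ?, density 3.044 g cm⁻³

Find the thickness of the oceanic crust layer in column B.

Take the compensation level at the base of the deeper column (depth z_c below the surface of column A) and equate Σ ρ_i t_i down to z_c; mantle fills any gap and the z_c terms cancel.
Column A: 38.1×2.751 + (z_c − 38.1)×3.336
Column B: 3.98×0 + 2.95×1.031 + x×3.044 + (z_c − 3.98 − 2.95 − x)×3.336
The z_c×3.336 term appears on both sides and cancels. Collect the known terms of each column as K = Σ(ρt)_known − 3.336 × (depth of known layers): K_A = 104.8131 − 3.336×38.1 = −22.2885; K_B = 3.04145 − 3.336×(3.98 + 2.95) = −20.07703.
Balance: K_A = K_B − x×(3.336 − 3.044), so x = (K_B − K_A)/(3.336 − 3.044) = 2.21147/0.292 = 7.57 km.

7.57 km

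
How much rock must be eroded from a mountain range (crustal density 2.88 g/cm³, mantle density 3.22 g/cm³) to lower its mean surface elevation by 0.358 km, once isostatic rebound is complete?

3.39 km

Net drop Δ = e − u = e − e ρ_c/ρ_m = e (ρ_m − ρ_c)/ρ_m.
e = Δ ρ_m/(ρ_m − ρ_c) = 0.358 km × 3.22/0.34 = 3.39 km.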